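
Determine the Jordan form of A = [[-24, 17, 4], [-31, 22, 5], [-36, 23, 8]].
J = [[2, 1, 0], [0, 2, 1], [0, 0, 2]]

The characteristic polynomial is det(xI - A) = (x - 2)^3, so the eigenvalues are 2 (algebraic multiplicity 3).

For λ = 2: rank(A - 2I) = 2, rank((A - 2I)^2) = 1, rank((A - 2I)^3) = 0. The eigenspace has dimension 3 - 2 = 1, so there is 1 Jordan block; the rank sequence gives block sizes [3].

Assembling the blocks gives the Jordan form J above.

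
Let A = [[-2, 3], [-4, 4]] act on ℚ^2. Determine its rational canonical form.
The invariant factors of A (the non-unit diagonal entries of the Smith normal form of xI - A over ℚ[x]) are x^2 - 2x + 4, each dividing the next. The characteristic polynomial is their product, x^2 - 2x + 4.

The rational canonical form is the block-diagonal matrix of companion matrices C(f_i):
R = [[0, -4], [1, 2]].

Note the characteristic polynomial does not split into linear factors over ℚ, so A has no Jordan form over ℚ; the rational canonical form exists over any field.

R = [[0, -4], [1, 2]]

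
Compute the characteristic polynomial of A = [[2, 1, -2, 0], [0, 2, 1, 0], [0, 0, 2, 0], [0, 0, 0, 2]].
xI - A = [[x - 2, -1, 2, 0], [0, x - 2, -1, 0], [0, 0, x - 2, 0], [0, 0, 0, x - 2]].

Expanding det(xI - A) along the first row:
det(xI - A) = + (x - 2)·det([[x - 2, -1, 0], [0, x - 2, 0], [0, 0, x - 2]]) - (-1)·det([[0, -1, 0], [0, x - 2, 0], [0, 0, x - 2]]) + (2)·det([[0, x - 2, 0], [0, 0, 0], [0, 0, x - 2]]) - (0)·det([[0, x - 2, -1], [0, 0, x - 2], [0, 0, 0]]).

Evaluating gives χ_A(x) = x^4 - 8x^3 + 24x^2 - 32x + 16 = (x - 2)^4.

χ_A(x) = (x - 2)^4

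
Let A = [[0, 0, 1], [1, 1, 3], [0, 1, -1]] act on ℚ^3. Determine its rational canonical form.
The invariant factors of A (the non-unit diagonal entries of the Smith normal form of xI - A over ℚ[x]) are x^3 - 4x - 1, each dividing the next. The characteristic polynomial is their product, x^3 - 4x - 1.

The rational canonical form is the block-diagonal matrix of companion matrices C(f_i):
R = [[0, 0, 1], [1, 0, 4], [0, 1, 0]].

Note the characteristic polynomial does not split into linear factors over ℚ, so A has no Jordan form over ℚ; the rational canonical form exists over any field.

R = [[0, 0, 1], [1, 0, 4], [0, 1, 0]]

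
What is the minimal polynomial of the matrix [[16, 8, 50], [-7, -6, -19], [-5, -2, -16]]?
The characteristic polynomial factors as (x + 2)^3. The minimal polynomial is ∏(x - λ)^{k_λ} where k_λ is the size of the largest Jordan block at λ.

For λ = -2: rank(A + 2I) = 2, and the largest Jordan block has size 3 (the smallest k with rank((A + 2I)^k) = rank((A + 2I)^(k+1))).

So m_A(x) = (x + 2)^3.

m_A(x) = (x + 2)^3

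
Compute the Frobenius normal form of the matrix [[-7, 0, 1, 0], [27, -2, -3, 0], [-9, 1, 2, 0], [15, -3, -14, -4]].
R = [[-4, 0, 0, 0], [0, 0, 0, 16], [0, 1, 0, -8], [0, 0, 1, -7]]

The invariant factors of A (the non-unit diagonal entries of the Smith normal form of xI - A over ℚ[x]) are x + 4, (x - 1)(x + 4)^2, each dividing the next. The characteristic polynomial is their product, (x - 1)(x + 4)^3.

The rational canonical form is the block-diagonal matrix of companion matrices C(f_i):
R = [[-4, 0, 0, 0], [0, 0, 0, 16], [0, 1, 0, -8], [0, 0, 1, -7]].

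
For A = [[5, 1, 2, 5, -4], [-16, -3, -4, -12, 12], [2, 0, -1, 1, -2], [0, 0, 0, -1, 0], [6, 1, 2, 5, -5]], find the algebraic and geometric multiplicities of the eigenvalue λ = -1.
The characteristic polynomial is (x + 1)^5, so the factor x + 1 appears with exponent 5: the algebraic multiplicity is 5.

rank(A + I) = 2, so the eigenspace has dimension 5 - 2 = 3: the geometric multiplicity is 3.

Since 3 < 5, A is not diagonalizable.

algebraic multiplicity 5, geometric multiplicity 3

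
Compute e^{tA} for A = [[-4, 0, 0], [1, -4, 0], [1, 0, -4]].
e^{tA} = [[e^{-4*t}, 0, 0], [t*e^{-4*t}, e^{-4*t}, 0], [t*e^{-4*t}, 0, e^{-4*t}]]

A has Jordan form J = [[-4, 1, 0], [0, -4, 0], [0, 0, -4]] with A = PJP^{-1}, so e^{tA} = P e^{tJ} P^{-1}.

For a Jordan block J_k(λ), e^{tJ_k(λ)} = e^{λt} · (I + tN + t^2 N^2/2! + ... + t^{k-1} N^{k-1}/(k-1)!) where N is the nilpotent superdiagonal part.

Assembling the blocks and conjugating back gives the entries of e^{tA} as shown above.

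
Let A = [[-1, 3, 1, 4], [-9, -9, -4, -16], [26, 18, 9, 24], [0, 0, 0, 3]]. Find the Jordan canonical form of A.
The characteristic polynomial is det(xI - A) = (x - 3)^2(x + 2)^2, so the eigenvalues are -2 (algebraic multiplicity 2), 3 (algebraic multiplicity 2).

For λ = -2: rank(A + 2I) = 3, rank((A + 2I)^2) = 2. The eigenspace has dimension 4 - 3 = 1, so there is 1 Jordan block; the rank sequence gives block sizes [2].

For λ = 3: rank(A - 3I) = 2. The eigenspace has dimension 4 - 2 = 2, so there are 2 Jordan blocks; the rank sequence gives block sizes [1, 1].

Assembling the blocks gives the Jordan form J above.

J = [[-2, 1, 0, 0], [0, -2, 0, 0], [0, 0, 3, 0], [0, 0, 0, 3]]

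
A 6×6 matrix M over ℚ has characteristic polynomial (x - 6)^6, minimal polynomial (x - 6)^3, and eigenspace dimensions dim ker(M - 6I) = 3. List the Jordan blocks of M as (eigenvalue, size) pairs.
Jordan blocks: (6, 3), (6, 2), (6, 1)

λ = 6: algebraic multiplicity 6 (exponent in χ_M), largest block size 3 (exponent in m_M), 3 blocks (geometric multiplicity). These force block sizes [3, 2, 1].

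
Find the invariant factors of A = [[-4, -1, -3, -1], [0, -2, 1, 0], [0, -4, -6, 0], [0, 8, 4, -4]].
x + 4, (x + 4)^3

The Jordan structure of A has elementary divisors (x + 4)^3, (x + 4). Arranging the block sizes at each eigenvalue in decreasing order and taking row products gives the invariant factors.

Invariant factors (smallest first, each dividing the next): x + 4, (x + 4)^3.

Check: the last factor (x + 4)^3 is the minimal polynomial, and the product (x + 4)^4 is the characteristic polynomial.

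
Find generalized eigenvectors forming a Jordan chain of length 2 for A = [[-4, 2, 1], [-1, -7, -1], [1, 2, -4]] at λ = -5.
We seek v_1 ∈ ker((A + 5I)^2) \ ker(A + 5I), then set v_{i+1} = (A + 5I) v_i.

One such chain is v_1 = [[-2, 1, -1]]^T, v_2 = [[-1, 1, -1]]^T. Check: (A + 5I) v_2 = [[0, 0, 0]]^T = 0.

v_1 = [[-2, 1, -1]]^T, v_2 = [[-1, 1, -1]]^T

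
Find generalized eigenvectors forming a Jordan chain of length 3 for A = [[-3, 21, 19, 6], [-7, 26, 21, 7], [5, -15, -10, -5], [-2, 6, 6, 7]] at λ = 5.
v_1 = [[2, 2, -1, 0]]^T, v_2 = [[7, 7, -5, 2]]^T, v_3 = [[8, 7, -5, 2]]^T

We seek v_1 ∈ ker((A - 5I)^3) \ ker((A - 5I)^2), then set v_{i+1} = (A - 5I) v_i.

One such chain is v_1 = [[2, 2, -1, 0]]^T, v_2 = [[7, 7, -5, 2]]^T, v_3 = [[8, 7, -5, 2]]^T. Check: (A - 5I) v_3 = [[0, 0, 0, 0]]^T = 0.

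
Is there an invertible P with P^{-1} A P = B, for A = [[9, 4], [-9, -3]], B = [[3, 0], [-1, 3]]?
Two matrices over a field are similar if and only if they have the same invariant factors.

Both A and B have characteristic polynomial (x - 3)^2 and minimal polynomial (x - 3)^2. Computing further, both have invariant factors (x - 3)^2. Hence A and B are similar.

Yes.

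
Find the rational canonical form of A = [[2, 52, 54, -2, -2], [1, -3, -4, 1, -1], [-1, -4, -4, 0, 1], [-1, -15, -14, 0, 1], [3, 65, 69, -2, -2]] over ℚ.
The invariant factors of A (the non-unit diagonal entries of the Smith normal form of xI - A over ℚ[x]) are (x + 2)(x + 5)(x^3 + x - 3), each dividing the next. The characteristic polynomial is their product, (x + 2)(x + 5)(x^3 + x - 3).

The rational canonical form is the block-diagonal matrix of companion matrices C(f_i):
R = [[0, 0, 0, 0, 30], [1, 0, 0, 0, 11], [0, 1, 0, 0, -4], [0, 0, 1, 0, -11], [0, 0, 0, 1, -7]].

Note the characteristic polynomial does not split into linear factors over ℚ, so A has no Jordan form over ℚ; the rational canonical form exists over any field.

R = [[0, 0, 0, 0, 30], [1, 0, 0, 0, 11], [0, 1, 0, 0, -4], [0, 0, 1, 0, -11], [0, 0, 0, 1, -7]]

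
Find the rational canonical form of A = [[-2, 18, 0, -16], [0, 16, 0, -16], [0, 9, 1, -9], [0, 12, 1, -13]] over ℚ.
R = [[-2, 0, 0, 0], [0, 0, 0, -16], [0, 1, 0, 4], [0, 0, 1, 4]]

The invariant factors of A (the non-unit diagonal entries of the Smith normal form of xI - A over ℚ[x]) are x + 2, (x - 4)(x - 2)(x + 2), each dividing the next. The characteristic polynomial is their product, (x - 4)(x - 2)(x + 2)^2.

The rational canonical form is the block-diagonal matrix of companion matrices C(f_i):
R = [[-2, 0, 0, 0], [0, 0, 0, -16], [0, 1, 0, 4], [0, 0, 1, 4]].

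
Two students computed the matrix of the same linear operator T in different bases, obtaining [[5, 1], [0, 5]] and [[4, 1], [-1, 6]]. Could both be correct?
Two matrices over a field are similar if and only if they have the same invariant factors.

Both A and B have characteristic polynomial (x - 5)^2 and minimal polynomial (x - 5)^2. Computing further, both have invariant factors (x - 5)^2. Hence A and B are similar.

Yes.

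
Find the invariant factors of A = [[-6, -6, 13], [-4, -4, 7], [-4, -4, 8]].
The Jordan structure of A has elementary divisors (x + 2), x^2. Arranging the block sizes at each eigenvalue in decreasing order and taking row products gives the invariant factors.

Invariant factors (smallest first, each dividing the next): x^2(x + 2).

Check: the last factor x^2(x + 2) is the minimal polynomial, and the product x^2(x + 2) is the characteristic polynomial.

x^2(x + 2)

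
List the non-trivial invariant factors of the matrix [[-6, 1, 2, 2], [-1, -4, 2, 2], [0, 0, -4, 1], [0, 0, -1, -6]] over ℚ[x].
The Jordan structure of A has elementary divisors (x + 5)^2, (x + 5)^2. Arranging the block sizes at each eigenvalue in decreasing order and taking row products gives the invariant factors.

Invariant factors (smallest first, each dividing the next): (x + 5)^2, (x + 5)^2.

Check: the last factor (x + 5)^2 is the minimal polynomial, and the product (x + 5)^4 is the characteristic polynomial.

(x + 5)^2, (x + 5)^2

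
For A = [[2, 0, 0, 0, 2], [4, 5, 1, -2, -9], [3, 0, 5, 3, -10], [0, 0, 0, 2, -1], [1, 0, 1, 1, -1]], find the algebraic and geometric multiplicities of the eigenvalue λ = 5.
algebraic multiplicity 1, geometric multiplicity 1

The characteristic polynomial is (x - 5)(x - 2)^4, so the factor x - 5 appears with exponent 1: the algebraic multiplicity is 1.

rank(A - 5I) = 4, so the eigenspace has dimension 5 - 4 = 1: the geometric multiplicity is 1.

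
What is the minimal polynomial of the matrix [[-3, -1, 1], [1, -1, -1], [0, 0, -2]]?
The characteristic polynomial factors as (x + 2)^3. The minimal polynomial is ∏(x - λ)^{k_λ} where k_λ is the size of the largest Jordan block at λ.

For λ = -2: rank(A + 2I) = 1, and the largest Jordan block has size 2 (the smallest k with rank((A + 2I)^k) = rank((A + 2I)^(k+1))).

So m_A(x) = (x + 2)^2.

m_A(x) = (x + 2)^2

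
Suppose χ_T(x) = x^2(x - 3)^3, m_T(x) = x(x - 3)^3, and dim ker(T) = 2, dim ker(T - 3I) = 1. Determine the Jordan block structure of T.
Jordan blocks: (0, 1), (0, 1), (3, 3)

λ = 0: algebraic multiplicity 2 (exponent in χ_T), largest block size 1 (exponent in m_T), 2 blocks (geometric multiplicity). These force block sizes [1, 1].
λ = 3: algebraic multiplicity 3 (exponent in χ_T), largest block size 3 (exponent in m_T), 1 block (geometric multiplicity). This forces block sizes [3].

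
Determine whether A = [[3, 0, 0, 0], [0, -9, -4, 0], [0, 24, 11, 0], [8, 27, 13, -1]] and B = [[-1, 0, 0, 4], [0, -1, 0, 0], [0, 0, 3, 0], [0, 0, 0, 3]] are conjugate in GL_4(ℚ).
Both have characteristic polynomial (x - 3)^2(x + 1)^2, but the minimal polynomial of A is (x - 3)(x + 1)^2 while the minimal polynomial of B is (x - 3)(x + 1). The minimal polynomial is a similarity invariant, so A and B are not similar.

No.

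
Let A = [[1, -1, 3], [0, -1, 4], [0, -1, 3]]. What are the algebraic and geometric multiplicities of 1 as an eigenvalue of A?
algebraic multiplicity 3, geometric multiplicity 1

The characteristic polynomial is (x - 1)^3, so the factor x - 1 appears with exponent 3: the algebraic multiplicity is 3.

rank(A - I) = 2, so the eigenspace has dimension 3 - 2 = 1: the geometric multiplicity is 1.

Since 1 < 3, A is not diagonalizable.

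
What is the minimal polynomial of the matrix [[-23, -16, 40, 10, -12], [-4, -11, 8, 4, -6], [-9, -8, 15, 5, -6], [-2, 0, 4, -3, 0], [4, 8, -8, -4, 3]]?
m_A(x) = (x + 3)^2(x + 5)

The characteristic polynomial factors as (x + 3)^3(x + 5)^2. The minimal polynomial is ∏(x - λ)^{k_λ} where k_λ is the size of the largest Jordan block at λ.

For λ = -5: rank(A + 5I) = 3, and the largest Jordan block has size 1 (the smallest k with rank((A + 5I)^k) = rank((A + 5I)^(k+1))).
For λ = -3: rank(A + 3I) = 3, and the largest Jordan block has size 2 (the smallest k with rank((A + 3I)^k) = rank((A + 3I)^(k+1))).

So m_A(x) = (x + 3)^2(x + 5).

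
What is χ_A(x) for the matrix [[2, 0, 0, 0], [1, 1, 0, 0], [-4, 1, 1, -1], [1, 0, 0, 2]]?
χ_A(x) = (x - 2)^2(x - 1)^2

xI - A = [[x - 2, 0, 0, 0], [-1, x - 1, 0, 0], [4, -1, x - 1, 1], [-1, 0, 0, x - 2]].

Expanding det(xI - A) along the first row:
det(xI - A) = + (x - 2)·det([[x - 1, 0, 0], [-1, x - 1, 1], [0, 0, x - 2]]) - (0)·det([[-1, 0, 0], [4, x - 1, 1], [-1, 0, x - 2]]) + (0)·det([[-1, x - 1, 0], [4, -1, 1], [-1, 0, x - 2]]) - (0)·det([[-1, x - 1, 0], [4, -1, x - 1], [-1, 0, 0]]).

Evaluating gives χ_A(x) = x^4 - 6x^3 + 13x^2 - 12x + 4 = (x - 2)^2(x - 1)^2.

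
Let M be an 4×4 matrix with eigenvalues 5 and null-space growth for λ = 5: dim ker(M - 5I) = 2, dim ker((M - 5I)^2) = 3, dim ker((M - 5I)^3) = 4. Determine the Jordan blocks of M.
Jordan blocks: (5, 3), (5, 1)

λ = 5: successive nullity increments [2, 1, 1] count blocks of size ≥ k; block sizes are [3, 1].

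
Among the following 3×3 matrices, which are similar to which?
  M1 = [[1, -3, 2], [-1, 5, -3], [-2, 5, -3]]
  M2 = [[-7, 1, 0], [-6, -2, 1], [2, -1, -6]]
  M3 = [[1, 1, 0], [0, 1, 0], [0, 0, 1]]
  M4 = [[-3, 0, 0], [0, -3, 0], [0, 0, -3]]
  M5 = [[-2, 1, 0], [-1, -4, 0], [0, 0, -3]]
Characteristic polynomials: χ_{M1} = (x - 1)^3, χ_{M2} = (x + 5)^3, χ_{M3} = (x - 1)^3, χ_{M4} = (x + 3)^3, χ_{M5} = (x + 3)^3.

{M1}: invariant factors (x - 1)^3.

{M2}: invariant factors (x + 5)^3.

{M3}: invariant factors x - 1, (x - 1)^2.

{M4}: invariant factors x + 3, x + 3, x + 3.

{M5}: invariant factors x + 3, (x + 3)^2.

Matrices are similar if and only if their invariant-factor lists agree; the partition into similarity classes is {M1}, {M2}, {M3}, {M4}, {M5}.

5 classes: {M1}, {M2}, {M3}, {M4}, {M5}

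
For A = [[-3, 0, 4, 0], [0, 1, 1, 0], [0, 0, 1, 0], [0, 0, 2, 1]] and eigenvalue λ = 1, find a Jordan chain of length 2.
We seek v_1 ∈ ker((A - I)^2) \ ker(A - I), then set v_{i+1} = (A - I) v_i.

One such chain is v_1 = [[1, 2, 1, 4]]^T, v_2 = [[0, 1, 0, 2]]^T. Check: (A - I) v_2 = [[0, 0, 0, 0]]^T = 0.

v_1 = [[1, 2, 1, 4]]^T, v_2 = [[0, 1, 0, 2]]^T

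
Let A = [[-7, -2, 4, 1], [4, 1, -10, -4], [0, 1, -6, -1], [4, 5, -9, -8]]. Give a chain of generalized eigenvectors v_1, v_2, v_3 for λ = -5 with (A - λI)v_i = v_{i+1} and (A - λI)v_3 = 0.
We seek v_1 ∈ ker((A + 5I)^3) \ ker((A + 5I)^2), then set v_{i+1} = (A + 5I) v_i.

One such chain is v_1 = [[2, 2, 2, -1]]^T, v_2 = [[-1, 4, 1, 3]]^T, v_3 = [[1, -2, 0, -2]]^T. Check: (A + 5I) v_3 = [[0, 0, 0, 0]]^T = 0.

v_1 = [[2, 2, 2, -1]]^T, v_2 = [[-1, 4, 1, 3]]^T, v_3 = [[1, -2, 0, -2]]^T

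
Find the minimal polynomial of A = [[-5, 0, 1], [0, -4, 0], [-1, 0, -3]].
m_A(x) = (x + 4)^2

The characteristic polynomial factors as (x + 4)^3. The minimal polynomial is ∏(x - λ)^{k_λ} where k_λ is the size of the largest Jordan block at λ.

For λ = -4: rank(A + 4I) = 1, and the largest Jordan block has size 2 (the smallest k with rank((A + 4I)^k) = rank((A + 4I)^(k+1))).

So m_A(x) = (x + 4)^2.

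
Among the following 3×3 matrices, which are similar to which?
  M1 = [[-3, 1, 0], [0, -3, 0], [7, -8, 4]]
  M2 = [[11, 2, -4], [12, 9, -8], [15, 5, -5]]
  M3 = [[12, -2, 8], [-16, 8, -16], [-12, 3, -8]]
3 classes: {M1}, {M2}, {M3}

Characteristic polynomials: χ_{M1} = (x - 4)(x + 3)^2, χ_{M2} = (x - 5)^3, χ_{M3} = (x - 4)^3.

{M1}: invariant factors (x - 4)(x + 3)^2.

{M2}: invariant factors x - 5, (x - 5)^2.

{M3}: invariant factors x - 4, (x - 4)^2.

Matrices are similar if and only if their invariant-factor lists agree; the partition into similarity classes is {M1}, {M2}, {M3}.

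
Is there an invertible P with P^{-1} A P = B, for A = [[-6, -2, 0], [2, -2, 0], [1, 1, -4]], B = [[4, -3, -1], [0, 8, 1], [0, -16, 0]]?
trace(A) = -12 but trace(B) = 12. The trace is a similarity invariant, so A and B are not similar.

No.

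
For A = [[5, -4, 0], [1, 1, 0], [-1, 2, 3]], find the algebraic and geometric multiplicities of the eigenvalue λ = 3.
The characteristic polynomial is (x - 3)^3, so the factor x - 3 appears with exponent 3: the algebraic multiplicity is 3.

rank(A - 3I) = 1, so the eigenspace has dimension 3 - 1 = 2: the geometric multiplicity is 2.

Since 2 < 3, A is not diagonalizable.

algebraic multiplicity 3, geometric multiplicity 2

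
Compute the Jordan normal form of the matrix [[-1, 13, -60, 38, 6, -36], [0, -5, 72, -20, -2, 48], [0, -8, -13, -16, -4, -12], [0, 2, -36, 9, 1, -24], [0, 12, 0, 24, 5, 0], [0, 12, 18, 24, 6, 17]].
J = [[-1, 1, 0, 0, 0, 0], [0, -1, 0, 0, 0, 0], [0, 0, -1, 0, 0, 0], [0, 0, 0, 5, 1, 0], [0, 0, 0, 0, 5, 0], [0, 0, 0, 0, 0, 5]]

The characteristic polynomial is det(xI - A) = (x - 5)^3(x + 1)^3, so the eigenvalues are -1 (algebraic multiplicity 3), 5 (algebraic multiplicity 3).

For λ = -1: rank(A + I) = 4, rank((A + I)^2) = 3. The eigenspace has dimension 6 - 4 = 2, so there are 2 Jordan blocks; the rank sequence gives block sizes [2, 1].

For λ = 5: rank(A - 5I) = 4, rank((A - 5I)^2) = 3. The eigenspace has dimension 6 - 4 = 2, so there are 2 Jordan blocks; the rank sequence gives block sizes [2, 1].

Assembling the blocks gives the Jordan form J above.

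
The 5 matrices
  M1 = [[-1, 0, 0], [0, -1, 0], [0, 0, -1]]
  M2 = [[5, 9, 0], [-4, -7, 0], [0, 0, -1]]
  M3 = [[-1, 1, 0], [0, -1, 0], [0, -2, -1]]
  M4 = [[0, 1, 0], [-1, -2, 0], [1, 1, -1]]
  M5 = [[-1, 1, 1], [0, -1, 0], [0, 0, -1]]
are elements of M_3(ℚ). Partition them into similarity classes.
2 classes: {M1}, {M2, M3, M4, M5}

Characteristic polynomials: χ_{M1} = (x + 1)^3, χ_{M2} = (x + 1)^3, χ_{M3} = (x + 1)^3, χ_{M4} = (x + 1)^3, χ_{M5} = (x + 1)^3.

{M1}: invariant factors x + 1, x + 1, x + 1.

{M2, M3, M4, M5}: invariant factors x + 1, (x + 1)^2.

Matrices are similar if and only if their invariant-factor lists agree; the partition into similarity classes is {M1}, {M2, M3, M4, M5}.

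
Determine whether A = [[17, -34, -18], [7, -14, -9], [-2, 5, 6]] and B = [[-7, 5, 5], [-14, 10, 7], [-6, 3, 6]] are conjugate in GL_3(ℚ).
Both have characteristic polynomial (x - 3)^3, but the minimal polynomial of A is (x - 3)^3 while the minimal polynomial of B is (x - 3)^2. The minimal polynomial is a similarity invariant, so A and B are not similar.

No.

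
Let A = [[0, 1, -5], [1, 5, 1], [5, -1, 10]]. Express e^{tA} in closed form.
e^{tA} = [[(t^2 - 10*t + 2)*e^{5*t}/2, t*e^{5*t}, t*(t - 10)*e^{5*t}/2], [t*e^{5*t}, e^{5*t}, t*e^{5*t}], [t*(10 - t)*e^{5*t}/2, -t*e^{5*t}, (-t^2 + 10*t + 2)*e^{5*t}/2]]

A has Jordan form J = [[5, 1, 0], [0, 5, 1], [0, 0, 5]] with A = PJP^{-1}, so e^{tA} = P e^{tJ} P^{-1}.

For a Jordan block J_k(λ), e^{tJ_k(λ)} = e^{λt} · (I + tN + t^2 N^2/2! + ... + t^{k-1} N^{k-1}/(k-1)!) where N is the nilpotent superdiagonal part.

Assembling the blocks and conjugating back gives the entries of e^{tA} as shown above.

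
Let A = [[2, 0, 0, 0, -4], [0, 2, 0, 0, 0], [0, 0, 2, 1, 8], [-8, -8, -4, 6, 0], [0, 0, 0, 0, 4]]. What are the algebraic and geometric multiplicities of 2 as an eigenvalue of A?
algebraic multiplicity 2, geometric multiplicity 2

The characteristic polynomial is (x - 4)^3(x - 2)^2, so the factor x - 2 appears with exponent 2: the algebraic multiplicity is 2.

rank(A - 2I) = 3, so the eigenspace has dimension 5 - 3 = 2: the geometric multiplicity is 2.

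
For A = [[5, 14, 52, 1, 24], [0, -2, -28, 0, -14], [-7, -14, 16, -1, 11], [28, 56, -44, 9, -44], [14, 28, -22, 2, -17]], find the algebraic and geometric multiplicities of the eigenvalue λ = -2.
algebraic multiplicity 2, geometric multiplicity 2

The characteristic polynomial is (x - 5)^3(x + 2)^2, so the factor x + 2 appears with exponent 2: the algebraic multiplicity is 2.

rank(A + 2I) = 3, so the eigenspace has dimension 5 - 3 = 2: the geometric multiplicity is 2.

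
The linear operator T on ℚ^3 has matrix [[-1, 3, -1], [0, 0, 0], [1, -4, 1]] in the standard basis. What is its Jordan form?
The characteristic polynomial is det(xI - A) = x^3, so the eigenvalues are 0 (algebraic multiplicity 3).

For λ = 0: rank(A) = 2, rank(A^2) = 1, rank(A^3) = 0. The eigenspace has dimension 3 - 2 = 1, so there is 1 Jordan block; the rank sequence gives block sizes [3].

Assembling the blocks gives the Jordan form J above.

J = [[0, 1, 0], [0, 0, 1], [0, 0, 0]]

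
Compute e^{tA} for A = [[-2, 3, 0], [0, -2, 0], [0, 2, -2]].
e^{tA} = [[e^{-2*t}, 3*t*e^{-2*t}, 0], [0, e^{-2*t}, 0], [0, 2*t*e^{-2*t}, e^{-2*t}]]

A has Jordan form J = [[-2, 1, 0], [0, -2, 0], [0, 0, -2]] with A = PJP^{-1}, so e^{tA} = P e^{tJ} P^{-1}.

For a Jordan block J_k(λ), e^{tJ_k(λ)} = e^{λt} · (I + tN + t^2 N^2/2! + ... + t^{k-1} N^{k-1}/(k-1)!) where N is the nilpotent superdiagonal part.

Assembling the blocks and conjugating back gives the entries of e^{tA} as shown above.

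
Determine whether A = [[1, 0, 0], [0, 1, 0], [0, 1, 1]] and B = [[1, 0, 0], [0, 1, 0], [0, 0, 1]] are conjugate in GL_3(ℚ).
Both have characteristic polynomial (x - 1)^3, but the minimal polynomial of A is (x - 1)^2 while the minimal polynomial of B is x - 1. The minimal polynomial is a similarity invariant, so A and B are not similar.

No.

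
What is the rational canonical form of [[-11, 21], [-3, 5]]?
R = [[0, -8], [1, -6]]

The invariant factors of A (the non-unit diagonal entries of the Smith normal form of xI - A over ℚ[x]) are (x + 2)(x + 4), each dividing the next. The characteristic polynomial is their product, (x + 2)(x + 4).

The rational canonical form is the block-diagonal matrix of companion matrices C(f_i):
R = [[0, -8], [1, -6]].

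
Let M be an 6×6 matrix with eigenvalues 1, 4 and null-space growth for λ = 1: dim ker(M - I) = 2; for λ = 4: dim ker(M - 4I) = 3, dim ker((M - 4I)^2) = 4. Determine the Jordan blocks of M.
Jordan blocks: (1, 1), (1, 1), (4, 2), (4, 1), (4, 1)

λ = 1: successive nullity increments [2] count blocks of size ≥ k; block sizes are [1, 1].
λ = 4: successive nullity increments [3, 1] count blocks of size ≥ k; block sizes are [2, 1, 1].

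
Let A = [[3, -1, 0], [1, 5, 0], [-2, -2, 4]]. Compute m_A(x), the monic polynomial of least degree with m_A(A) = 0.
m_A(x) = (x - 4)^2

The characteristic polynomial factors as (x - 4)^3. The minimal polynomial is ∏(x - λ)^{k_λ} where k_λ is the size of the largest Jordan block at λ.

For λ = 4: rank(A - 4I) = 1, and the largest Jordan block has size 2 (the smallest k with rank((A - 4I)^k) = rank((A - 4I)^(k+1))).

So m_A(x) = (x - 4)^2.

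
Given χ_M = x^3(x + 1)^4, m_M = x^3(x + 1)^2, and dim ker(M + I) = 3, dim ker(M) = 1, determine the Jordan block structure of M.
λ = -1: algebraic multiplicity 4 (exponent in χ_M), largest block size 2 (exponent in m_M), 3 blocks (geometric multiplicity). These force block sizes [2, 1, 1].
λ = 0: algebraic multiplicity 3 (exponent in χ_M), largest block size 3 (exponent in m_M), 1 block (geometric multiplicity). This forces block sizes [3].

Jordan blocks: (-1, 2), (-1, 1), (-1, 1), (0, 3)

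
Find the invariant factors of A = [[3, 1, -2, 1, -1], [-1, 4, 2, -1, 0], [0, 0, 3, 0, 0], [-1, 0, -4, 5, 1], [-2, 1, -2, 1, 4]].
The Jordan structure of A has elementary divisors (x - 3)^2, (x - 3), (x - 5)^2. Arranging the block sizes at each eigenvalue in decreasing order and taking row products gives the invariant factors.

Invariant factors (smallest first, each dividing the next): x - 3, (x - 5)^2(x - 3)^2.

Check: the last factor (x - 5)^2(x - 3)^2 is the minimal polynomial, and the product (x - 5)^2(x - 3)^3 is the characteristic polynomial.

x - 3, (x - 5)^2(x - 3)^2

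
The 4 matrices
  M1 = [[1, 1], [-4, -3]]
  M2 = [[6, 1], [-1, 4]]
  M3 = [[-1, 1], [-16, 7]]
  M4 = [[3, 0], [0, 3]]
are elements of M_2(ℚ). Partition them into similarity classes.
4 classes: {M1}, {M2}, {M3}, {M4}

Characteristic polynomials: χ_{M1} = (x + 1)^2, χ_{M2} = (x - 5)^2, χ_{M3} = (x - 3)^2, χ_{M4} = (x - 3)^2.

{M1}: invariant factors (x + 1)^2.

{M2}: invariant factors (x - 5)^2.

{M3}: invariant factors (x - 3)^2.

{M4}: invariant factors x - 3, x - 3.

Matrices are similar if and only if their invariant-factor lists agree; the partition into similarity classes is {M1}, {M2}, {M3}, {M4}.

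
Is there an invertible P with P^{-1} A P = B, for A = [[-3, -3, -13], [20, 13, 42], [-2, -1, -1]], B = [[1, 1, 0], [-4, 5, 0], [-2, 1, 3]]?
No.

Both have characteristic polynomial (x - 3)^3, but the minimal polynomial of A is (x - 3)^3 while the minimal polynomial of B is (x - 3)^2. The minimal polynomial is a similarity invariant, so A and B are not similar.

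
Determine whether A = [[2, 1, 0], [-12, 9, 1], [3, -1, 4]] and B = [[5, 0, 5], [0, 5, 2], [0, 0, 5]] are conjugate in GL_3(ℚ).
Both have characteristic polynomial (x - 5)^3, but the minimal polynomial of A is (x - 5)^3 while the minimal polynomial of B is (x - 5)^2. The minimal polynomial is a similarity invariant, so A and B are not similar.

No.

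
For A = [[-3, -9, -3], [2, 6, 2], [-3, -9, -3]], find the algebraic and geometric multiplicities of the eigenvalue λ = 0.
The characteristic polynomial is x^3, so the factor x appears with exponent 3: the algebraic multiplicity is 3.

rank(A) = 1, so the eigenspace has dimension 3 - 1 = 2: the geometric multiplicity is 2.

Since 2 < 3, A is not diagonalizable.

algebraic multiplicity 3, geometric multiplicity 2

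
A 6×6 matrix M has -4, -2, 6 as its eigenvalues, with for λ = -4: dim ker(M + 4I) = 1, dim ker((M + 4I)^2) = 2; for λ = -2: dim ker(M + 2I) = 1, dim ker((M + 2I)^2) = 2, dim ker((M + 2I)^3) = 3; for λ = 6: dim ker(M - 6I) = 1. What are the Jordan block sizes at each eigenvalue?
λ = -4: successive nullity increments [1, 1] count blocks of size ≥ k; block sizes are [2].
λ = -2: successive nullity increments [1, 1, 1] count blocks of size ≥ k; block sizes are [3].
λ = 6: successive nullity increments [1] count blocks of size ≥ k; block sizes are [1].

Jordan blocks: (-4, 2), (-2, 3), (6, 1)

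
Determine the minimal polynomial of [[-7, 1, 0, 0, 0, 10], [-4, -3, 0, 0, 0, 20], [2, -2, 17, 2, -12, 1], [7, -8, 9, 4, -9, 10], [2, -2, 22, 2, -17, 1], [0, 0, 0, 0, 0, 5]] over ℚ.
m_A(x) = (x - 5)^2(x - 4)(x + 5)^2

The characteristic polynomial factors as (x - 5)^2(x - 4)(x + 5)^3. The minimal polynomial is ∏(x - λ)^{k_λ} where k_λ is the size of the largest Jordan block at λ.

For λ = -5: rank(A + 5I) = 4, and the largest Jordan block has size 2 (the smallest k with rank((A + 5I)^k) = rank((A + 5I)^(k+1))).
For λ = 4: rank(A - 4I) = 5, and the largest Jordan block has size 1 (the smallest k with rank((A - 4I)^k) = rank((A - 4I)^(k+1))).
For λ = 5: rank(A - 5I) = 5, and the largest Jordan block has size 2 (the smallest k with rank((A - 5I)^k) = rank((A - 5I)^(k+1))).

So m_A(x) = (x - 5)^2(x - 4)(x + 5)^2.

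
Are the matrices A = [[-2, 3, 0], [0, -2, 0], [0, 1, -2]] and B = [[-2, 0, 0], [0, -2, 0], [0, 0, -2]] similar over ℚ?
No.

Both have characteristic polynomial (x + 2)^3, but the minimal polynomial of A is (x + 2)^2 while the minimal polynomial of B is x + 2. The minimal polynomial is a similarity invariant, so A and B are not similar.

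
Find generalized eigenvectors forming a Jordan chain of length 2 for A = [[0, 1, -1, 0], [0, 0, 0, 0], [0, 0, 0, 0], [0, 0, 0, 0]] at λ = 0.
We seek v_1 ∈ ker(A^2) \ ker(A), then set v_{i+1} = A v_i.

One such chain is v_1 = [[0, 1, 0, -2]]^T, v_2 = [[1, 0, 0, 0]]^T. Check: A v_2 = [[0, 0, 0, 0]]^T = 0.

v_1 = [[0, 1, 0, -2]]^T, v_2 = [[1, 0, 0, 0]]^T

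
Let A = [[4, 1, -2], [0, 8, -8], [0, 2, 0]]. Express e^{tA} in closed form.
e^{tA} = [[e^{4*t}, t*e^{4*t}, -2*t*e^{4*t}], [0, (4*t + 1)*e^{4*t}, -8*t*e^{4*t}], [0, 2*t*e^{4*t}, (1 - 4*t)*e^{4*t}]]

A has Jordan form J = [[4, 1, 0], [0, 4, 0], [0, 0, 4]] with A = PJP^{-1}, so e^{tA} = P e^{tJ} P^{-1}.

For a Jordan block J_k(λ), e^{tJ_k(λ)} = e^{λt} · (I + tN + t^2 N^2/2! + ... + t^{k-1} N^{k-1}/(k-1)!) where N is the nilpotent superdiagonal part.

Assembling the blocks and conjugating back gives the entries of e^{tA} as shown above.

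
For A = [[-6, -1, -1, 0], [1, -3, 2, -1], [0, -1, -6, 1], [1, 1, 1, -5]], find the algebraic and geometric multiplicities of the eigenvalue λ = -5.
The characteristic polynomial is (x + 5)^4, so the factor x + 5 appears with exponent 4: the algebraic multiplicity is 4.

rank(A + 5I) = 2, so the eigenspace has dimension 4 - 2 = 2: the geometric multiplicity is 2.

Since 2 < 4, A is not diagonalizable.

algebraic multiplicity 4, geometric multiplicity 2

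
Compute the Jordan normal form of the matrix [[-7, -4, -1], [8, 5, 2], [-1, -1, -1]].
The characteristic polynomial is det(xI - A) = x^2(x + 3), so the eigenvalues are -3 (algebraic multiplicity 1), 0 (algebraic multiplicity 2).

For λ = -3: algebraic multiplicity 1 gives one 1×1 block.

For λ = 0: rank(A) = 2, rank(A^2) = 1. The eigenspace has dimension 3 - 2 = 1, so there is 1 Jordan block; the rank sequence gives block sizes [2].

Assembling the blocks gives the Jordan form J above.

J = [[-3, 0, 0], [0, 0, 1], [0, 0, 0]]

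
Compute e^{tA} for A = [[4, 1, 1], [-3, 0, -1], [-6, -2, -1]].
e^{tA} = [[(3*t + 1)*e^{t}, t*e^{t}, t*e^{t}], [-3*t*e^{t}, (1 - t)*e^{t}, -t*e^{t}], [-6*t*e^{t}, -2*t*e^{t}, (1 - 2*t)*e^{t}]]

A has Jordan form J = [[1, 1, 0], [0, 1, 0], [0, 0, 1]] with A = PJP^{-1}, so e^{tA} = P e^{tJ} P^{-1}.

For a Jordan block J_k(λ), e^{tJ_k(λ)} = e^{λt} · (I + tN + t^2 N^2/2! + ... + t^{k-1} N^{k-1}/(k-1)!) where N is the nilpotent superdiagonal part.

Assembling the blocks and conjugating back gives the entries of e^{tA} as shown above.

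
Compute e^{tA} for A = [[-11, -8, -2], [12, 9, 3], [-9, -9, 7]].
A has Jordan form J = [[-3, 0, 0], [0, 4, 1], [0, 0, 4]] with A = PJP^{-1}, so e^{tA} = P e^{tJ} P^{-1}.

For a Jordan block J_k(λ), e^{tJ_k(λ)} = e^{λt} · (I + tN + t^2 N^2/2! + ... + t^{k-1} N^{k-1}/(k-1)!) where N is the nilpotent superdiagonal part.

Assembling the blocks and conjugating back gives the entries of e^{tA} as shown above.

e^{tA} = [[((6*t - 2)*e^{7*t} + 3)*e^{-3*t}, 2*((3*t - 1)*e^{7*t} + 1)*e^{-3*t}, -2*t*e^{4*t}], [3*((1 - 3*t)*e^{7*t} - 1)*e^{-3*t}, ((3 - 9*t)*e^{7*t} - 2)*e^{-3*t}, 3*t*e^{4*t}], [-9*t*e^{4*t}, -9*t*e^{4*t}, (3*t + 1)*e^{4*t}]]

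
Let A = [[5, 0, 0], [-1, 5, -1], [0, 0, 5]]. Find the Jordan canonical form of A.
The characteristic polynomial is det(xI - A) = (x - 5)^3, so the eigenvalues are 5 (algebraic multiplicity 3).

For λ = 5: rank(A - 5I) = 1, rank((A - 5I)^2) = 0. The eigenspace has dimension 3 - 1 = 2, so there are 2 Jordan blocks; the rank sequence gives block sizes [2, 1].

Assembling the blocks gives the Jordan form J above.

J = [[5, 1, 0], [0, 5, 0], [0, 0, 5]]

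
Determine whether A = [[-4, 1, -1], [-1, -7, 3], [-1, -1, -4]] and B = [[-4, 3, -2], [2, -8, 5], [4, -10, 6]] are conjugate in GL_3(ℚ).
trace(A) = -15 but trace(B) = -6. The trace is a similarity invariant, so A and B are not similar.

No.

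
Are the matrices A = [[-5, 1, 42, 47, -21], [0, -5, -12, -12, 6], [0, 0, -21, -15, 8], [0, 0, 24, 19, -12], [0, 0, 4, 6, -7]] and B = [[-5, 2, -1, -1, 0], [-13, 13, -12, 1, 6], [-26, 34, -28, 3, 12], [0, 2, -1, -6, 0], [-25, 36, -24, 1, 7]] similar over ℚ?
Yes.

Two matrices over a field are similar if and only if they have the same invariant factors.

Both A and B have characteristic polynomial (x - 1)(x + 5)^4 and minimal polynomial (x - 1)(x + 5)^2. Computing further, both have invariant factors (x + 5)^2, (x - 1)(x + 5)^2. Hence A and B are similar.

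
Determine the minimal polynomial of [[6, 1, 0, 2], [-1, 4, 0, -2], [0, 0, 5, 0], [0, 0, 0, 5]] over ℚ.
m_A(x) = (x - 5)^2

The characteristic polynomial factors as (x - 5)^4. The minimal polynomial is ∏(x - λ)^{k_λ} where k_λ is the size of the largest Jordan block at λ.

For λ = 5: rank(A - 5I) = 1, and the largest Jordan block has size 2 (the smallest k with rank((A - 5I)^k) = rank((A - 5I)^(k+1))).

So m_A(x) = (x - 5)^2.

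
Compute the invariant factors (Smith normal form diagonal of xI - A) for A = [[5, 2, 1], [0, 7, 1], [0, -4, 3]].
x - 5, (x - 5)^2

The Jordan structure of A has elementary divisors (x - 5)^2, (x - 5). Arranging the block sizes at each eigenvalue in decreasing order and taking row products gives the invariant factors.

Invariant factors (smallest first, each dividing the next): x - 5, (x - 5)^2.

Check: the last factor (x - 5)^2 is the minimal polynomial, and the product (x - 5)^3 is the characteristic polynomial.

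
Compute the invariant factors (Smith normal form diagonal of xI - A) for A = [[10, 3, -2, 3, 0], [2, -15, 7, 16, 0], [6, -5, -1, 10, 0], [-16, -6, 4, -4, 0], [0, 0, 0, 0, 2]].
The Jordan structure of A has elementary divisors (x + 4)^3, (x - 2), (x - 2). Arranging the block sizes at each eigenvalue in decreasing order and taking row products gives the invariant factors.

Invariant factors (smallest first, each dividing the next): x - 2, (x - 2)(x + 4)^3.

Check: the last factor (x - 2)(x + 4)^3 is the minimal polynomial, and the product (x - 2)^2(x + 4)^3 is the characteristic polynomial.

x - 2, (x - 2)(x + 4)^3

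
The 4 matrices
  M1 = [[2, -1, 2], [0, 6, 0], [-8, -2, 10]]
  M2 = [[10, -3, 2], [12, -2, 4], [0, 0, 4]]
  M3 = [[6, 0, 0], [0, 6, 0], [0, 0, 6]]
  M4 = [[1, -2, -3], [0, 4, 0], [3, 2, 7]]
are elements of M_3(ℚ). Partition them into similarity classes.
Characteristic polynomials: χ_{M1} = (x - 6)^3, χ_{M2} = (x - 4)^3, χ_{M3} = (x - 6)^3, χ_{M4} = (x - 4)^3.

{M1}: invariant factors x - 6, (x - 6)^2.

{M2, M4}: invariant factors x - 4, (x - 4)^2.

{M3}: invariant factors x - 6, x - 6, x - 6.

Matrices are similar if and only if their invariant-factor lists agree; the partition into similarity classes is {M1}, {M2, M4}, {M3}.

3 classes: {M1}, {M2, M4}, {M3}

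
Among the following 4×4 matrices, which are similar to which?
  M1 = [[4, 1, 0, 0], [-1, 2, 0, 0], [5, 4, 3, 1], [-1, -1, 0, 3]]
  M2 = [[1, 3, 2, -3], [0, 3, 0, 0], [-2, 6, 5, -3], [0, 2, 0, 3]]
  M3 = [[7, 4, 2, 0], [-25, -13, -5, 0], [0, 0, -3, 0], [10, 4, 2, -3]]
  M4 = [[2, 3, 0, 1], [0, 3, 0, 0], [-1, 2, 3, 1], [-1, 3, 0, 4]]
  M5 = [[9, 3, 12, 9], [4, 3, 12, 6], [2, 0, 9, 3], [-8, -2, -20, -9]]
Characteristic polynomials: χ_{M1} = (x - 3)^4, χ_{M2} = (x - 3)^4, χ_{M3} = (x + 3)^4, χ_{M4} = (x - 3)^4, χ_{M5} = (x - 3)^4.

{M1, M2, M4, M5}: invariant factors (x - 3)^2, (x - 3)^2.

{M3}: invariant factors x + 3, x + 3, (x + 3)^2.

Matrices are similar if and only if their invariant-factor lists agree; the partition into similarity classes is {M1, M2, M4, M5}, {M3}.

2 classes: {M1, M2, M4, M5}, {M3}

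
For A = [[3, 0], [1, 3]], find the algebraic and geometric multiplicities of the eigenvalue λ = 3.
algebraic multiplicity 2, geometric multiplicity 1

The characteristic polynomial is (x - 3)^2, so the factor x - 3 appears with exponent 2: the algebraic multiplicity is 2.

rank(A - 3I) = 1, so the eigenspace has dimension 2 - 1 = 1: the geometric multiplicity is 1.

Since 1 < 2, A is not diagonalizable.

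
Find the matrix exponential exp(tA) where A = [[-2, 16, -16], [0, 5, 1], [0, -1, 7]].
A has Jordan form J = [[-2, 0, 0], [0, 6, 1], [0, 0, 6]] with A = PJP^{-1}, so e^{tA} = P e^{tJ} P^{-1}.

For a Jordan block J_k(λ), e^{tJ_k(λ)} = e^{λt} · (I + tN + t^2 N^2/2! + ... + t^{k-1} N^{k-1}/(k-1)!) where N is the nilpotent superdiagonal part.

Assembling the blocks and conjugating back gives the entries of e^{tA} as shown above.

e^{tA} = [[e^{-2*t}, (2*e^{8*t} - 2)*e^{-2*t}, 2*(1 - e^{8*t})*e^{-2*t}], [0, (1 - t)*e^{6*t}, t*e^{6*t}], [0, -t*e^{6*t}, (t + 1)*e^{6*t}]]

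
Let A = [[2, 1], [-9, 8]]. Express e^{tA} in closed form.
e^{tA} = [[(1 - 3*t)*e^{5*t}, t*e^{5*t}], [-9*t*e^{5*t}, (3*t + 1)*e^{5*t}]]

A has Jordan form J = [[5, 1], [0, 5]] with A = PJP^{-1}, so e^{tA} = P e^{tJ} P^{-1}.

For a Jordan block J_k(λ), e^{tJ_k(λ)} = e^{λt} · (I + tN + t^2 N^2/2! + ... + t^{k-1} N^{k-1}/(k-1)!) where N is the nilpotent superdiagonal part.

Assembling the blocks and conjugating back gives the entries of e^{tA} as shown above.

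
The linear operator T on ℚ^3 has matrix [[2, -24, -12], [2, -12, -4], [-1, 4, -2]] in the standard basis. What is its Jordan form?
The characteristic polynomial is det(xI - A) = (x + 4)^3, so the eigenvalues are -4 (algebraic multiplicity 3).

For λ = -4: rank(A + 4I) = 1, rank((A + 4I)^2) = 0. The eigenspace has dimension 3 - 1 = 2, so there are 2 Jordan blocks; the rank sequence gives block sizes [2, 1].

Assembling the blocks gives the Jordan form J above.

J = [[-4, 1, 0], [0, -4, 0], [0, 0, -4]]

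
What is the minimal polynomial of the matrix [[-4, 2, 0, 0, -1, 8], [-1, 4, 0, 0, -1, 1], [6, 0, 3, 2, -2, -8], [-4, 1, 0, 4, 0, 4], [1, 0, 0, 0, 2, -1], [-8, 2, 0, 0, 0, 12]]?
The characteristic polynomial factors as (x - 4)^3(x - 3)^3. The minimal polynomial is ∏(x - λ)^{k_λ} where k_λ is the size of the largest Jordan block at λ.

For λ = 3: rank(A - 3I) = 4, and the largest Jordan block has size 2 (the smallest k with rank((A - 3I)^k) = rank((A - 3I)^(k+1))).
For λ = 4: rank(A - 4I) = 4, and the largest Jordan block has size 2 (the smallest k with rank((A - 4I)^k) = rank((A - 4I)^(k+1))).

So m_A(x) = (x - 4)^2(x - 3)^2.

m_A(x) = (x - 4)^2(x - 3)^2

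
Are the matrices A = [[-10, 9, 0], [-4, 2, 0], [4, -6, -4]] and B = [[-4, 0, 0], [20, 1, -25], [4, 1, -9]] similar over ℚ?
Two matrices over a field are similar if and only if they have the same invariant factors.

Both A and B have characteristic polynomial (x + 4)^3 and minimal polynomial (x + 4)^2. Computing further, both have invariant factors x + 4, (x + 4)^2. Hence A and B are similar.

Yes.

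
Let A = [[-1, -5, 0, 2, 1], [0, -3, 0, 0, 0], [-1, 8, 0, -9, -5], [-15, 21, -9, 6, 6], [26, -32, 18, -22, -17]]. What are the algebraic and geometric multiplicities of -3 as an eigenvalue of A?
The characteristic polynomial is (x + 3)^5, so the factor x + 3 appears with exponent 5: the algebraic multiplicity is 5.

rank(A + 3I) = 2, so the eigenspace has dimension 5 - 2 = 3: the geometric multiplicity is 3.

Since 3 < 5, A is not diagonalizable.

algebraic multiplicity 5, geometric multiplicity 3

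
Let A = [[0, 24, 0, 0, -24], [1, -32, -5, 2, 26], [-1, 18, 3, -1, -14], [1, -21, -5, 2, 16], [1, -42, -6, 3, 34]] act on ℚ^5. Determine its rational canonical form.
R = [[0, 0, 0, 0, -24], [1, 0, 0, 0, -22], [0, 1, 0, 0, 19], [0, 0, 1, 0, -15], [0, 0, 0, 1, 7]]

The invariant factors of A (the non-unit diagonal entries of the Smith normal form of xI - A over ℚ[x]) are (x - 4)(x - 3)(x^3 + 3x + 2), each dividing the next. The characteristic polynomial is their product, (x - 4)(x - 3)(x^3 + 3x + 2).

The rational canonical form is the block-diagonal matrix of companion matrices C(f_i):
R = [[0, 0, 0, 0, -24], [1, 0, 0, 0, -22], [0, 1, 0, 0, 19], [0, 0, 1, 0, -15], [0, 0, 0, 1, 7]].

Note the characteristic polynomial does not split into linear factors over ℚ, so A has no Jordan form over ℚ; the rational canonical form exists over any field.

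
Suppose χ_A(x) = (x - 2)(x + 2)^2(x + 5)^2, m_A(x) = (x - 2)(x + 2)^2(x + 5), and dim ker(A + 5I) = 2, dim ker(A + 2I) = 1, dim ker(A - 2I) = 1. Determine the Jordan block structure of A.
λ = -5: algebraic multiplicity 2 (exponent in χ_A), largest block size 1 (exponent in m_A), 2 blocks (geometric multiplicity). These force block sizes [1, 1].
λ = -2: algebraic multiplicity 2 (exponent in χ_A), largest block size 2 (exponent in m_A), 1 block (geometric multiplicity). This forces block sizes [2].
λ = 2: algebraic multiplicity 1 (exponent in χ_A), largest block size 1 (exponent in m_A), 1 block (geometric multiplicity). This forces block sizes [1].

Jordan blocks: (-5, 1), (-5, 1), (-2, 2), (2, 1)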